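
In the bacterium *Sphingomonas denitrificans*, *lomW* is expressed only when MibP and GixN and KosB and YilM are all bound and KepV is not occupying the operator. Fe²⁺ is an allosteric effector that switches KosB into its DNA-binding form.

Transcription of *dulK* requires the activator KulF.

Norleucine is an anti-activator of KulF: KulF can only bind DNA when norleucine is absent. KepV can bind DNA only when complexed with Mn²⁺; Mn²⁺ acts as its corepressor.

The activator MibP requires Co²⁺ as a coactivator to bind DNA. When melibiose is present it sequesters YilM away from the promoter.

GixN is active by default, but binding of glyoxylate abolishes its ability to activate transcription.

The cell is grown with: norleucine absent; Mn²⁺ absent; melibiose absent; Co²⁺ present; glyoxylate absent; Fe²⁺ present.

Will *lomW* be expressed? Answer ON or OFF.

Mn²⁺ is absent, so KepV is inactive.
Co²⁺ is present, so MibP is active.
Glyoxylate is absent, so GixN is active.
Fe²⁺ is present, so KosB is active.
Melibiose is absent, so YilM is active.
No repressor is bound and MibP and GixN and KosB and YilM are active, so *lomW* is transcribed.

ON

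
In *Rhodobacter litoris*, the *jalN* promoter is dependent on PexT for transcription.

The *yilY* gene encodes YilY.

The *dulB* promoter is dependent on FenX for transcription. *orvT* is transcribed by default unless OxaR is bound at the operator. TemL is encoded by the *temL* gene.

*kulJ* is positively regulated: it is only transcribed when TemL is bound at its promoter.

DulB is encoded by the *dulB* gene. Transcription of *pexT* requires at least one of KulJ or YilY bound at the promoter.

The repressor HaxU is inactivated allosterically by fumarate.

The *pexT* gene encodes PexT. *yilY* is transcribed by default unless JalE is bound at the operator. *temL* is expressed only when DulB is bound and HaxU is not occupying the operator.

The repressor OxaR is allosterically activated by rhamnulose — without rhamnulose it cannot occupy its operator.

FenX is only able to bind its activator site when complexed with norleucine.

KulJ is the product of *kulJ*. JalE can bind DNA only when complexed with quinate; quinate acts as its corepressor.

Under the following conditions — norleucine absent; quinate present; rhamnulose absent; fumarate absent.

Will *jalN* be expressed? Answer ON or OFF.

OFF

Norleucine is absent, so FenX is inactive.
Required activator FenX is absent, so *dulB* is not transcribed.
So DulB is not produced.
Fumarate is absent, so HaxU is active.
With repressor HaxU bound, *temL* is not transcribed.
So TemL is not produced.
Required activator TemL is absent, so *kulJ* is not transcribed.
So KulJ is not produced.
Quinate is present, so JalE is active.
With repressor JalE bound, *yilY* is not transcribed.
So YilY is not produced.
No activator is available at the *pexT* promoter, so *pexT* is not transcribed.
So PexT is not produced.
Required activator PexT is absent, so *jalN* is not transcribed.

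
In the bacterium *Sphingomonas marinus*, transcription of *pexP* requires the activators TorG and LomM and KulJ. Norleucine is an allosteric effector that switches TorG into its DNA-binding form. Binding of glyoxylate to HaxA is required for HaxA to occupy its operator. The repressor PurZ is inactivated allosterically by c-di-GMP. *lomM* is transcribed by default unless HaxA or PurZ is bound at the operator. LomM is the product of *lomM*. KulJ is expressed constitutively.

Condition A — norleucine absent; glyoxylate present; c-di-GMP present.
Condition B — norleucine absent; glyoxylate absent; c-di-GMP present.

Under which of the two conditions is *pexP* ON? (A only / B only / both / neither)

Condition A:
Norleucine is absent, so TorG is inactive.
Glyoxylate is present, so HaxA is active.
c-di-GMP is present, so PurZ is inactive.
With repressor HaxA bound, *lomM* is not transcribed.
So LomM is not produced.
KulJ is produced constitutively and is active.
Required activator TorG is absent, so *pexP* is not transcribed.
→ *pexP* is OFF in A.
Condition B:
Norleucine is absent, so TorG is inactive.
Glyoxylate is absent, so HaxA is inactive.
c-di-GMP is present, so PurZ is inactive.
With no repressor bound, *lomM* is transcribed.
So LomM is produced and active.
KulJ is produced constitutively and is active.
Required activator TorG is absent, so *pexP* is not transcribed.
→ *pexP* is OFF in B.

neither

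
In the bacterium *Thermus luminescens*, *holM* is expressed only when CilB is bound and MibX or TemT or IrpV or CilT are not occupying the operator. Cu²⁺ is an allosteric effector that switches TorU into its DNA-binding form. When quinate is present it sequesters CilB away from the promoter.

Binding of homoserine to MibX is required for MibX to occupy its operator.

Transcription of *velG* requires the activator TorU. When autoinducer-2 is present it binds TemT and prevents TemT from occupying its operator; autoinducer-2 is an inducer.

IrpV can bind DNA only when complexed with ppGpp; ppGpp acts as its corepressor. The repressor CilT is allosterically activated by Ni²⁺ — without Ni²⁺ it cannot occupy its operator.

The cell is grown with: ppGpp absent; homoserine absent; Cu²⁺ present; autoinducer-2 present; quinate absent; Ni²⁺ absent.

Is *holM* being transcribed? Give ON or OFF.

ON

Homoserine is absent, so MibX is inactive.
Autoinducer-2 is present, so TemT is inactive.
Quinate is absent, so CilB is active.
ppGpp is absent, so IrpV is inactive.
Ni²⁺ is absent, so CilT is inactive.
No repressor is bound and CilB is active, so *holM* is transcribed.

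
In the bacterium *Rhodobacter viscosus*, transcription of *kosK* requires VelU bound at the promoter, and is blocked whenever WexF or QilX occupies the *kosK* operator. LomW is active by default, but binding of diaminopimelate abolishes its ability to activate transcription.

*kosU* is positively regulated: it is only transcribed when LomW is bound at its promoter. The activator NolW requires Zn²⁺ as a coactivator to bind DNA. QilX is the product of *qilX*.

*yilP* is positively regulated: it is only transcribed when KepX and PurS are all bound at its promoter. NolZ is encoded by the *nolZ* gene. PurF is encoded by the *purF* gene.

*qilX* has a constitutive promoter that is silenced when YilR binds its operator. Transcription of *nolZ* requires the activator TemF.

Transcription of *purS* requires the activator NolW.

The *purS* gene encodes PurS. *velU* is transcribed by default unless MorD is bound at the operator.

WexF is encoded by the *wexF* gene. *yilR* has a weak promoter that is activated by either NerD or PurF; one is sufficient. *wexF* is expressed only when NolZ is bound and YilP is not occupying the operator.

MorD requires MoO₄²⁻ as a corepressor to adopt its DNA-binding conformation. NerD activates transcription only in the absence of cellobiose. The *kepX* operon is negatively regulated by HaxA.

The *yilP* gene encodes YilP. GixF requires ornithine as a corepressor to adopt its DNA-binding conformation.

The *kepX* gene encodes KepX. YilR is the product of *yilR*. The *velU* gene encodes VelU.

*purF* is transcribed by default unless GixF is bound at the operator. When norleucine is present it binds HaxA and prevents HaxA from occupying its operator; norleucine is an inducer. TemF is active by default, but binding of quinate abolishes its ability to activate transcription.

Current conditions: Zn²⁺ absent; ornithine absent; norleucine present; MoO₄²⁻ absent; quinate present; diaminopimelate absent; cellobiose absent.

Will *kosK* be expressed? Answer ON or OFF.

Norleucine is present, so HaxA is inactive.
With no repressor bound, *kepX* is transcribed.
So KepX is produced and active.
Zn²⁺ is absent, so NolW is inactive.
Required activator NolW is absent, so *purS* is not transcribed.
So PurS is not produced.
Required activator PurS is absent, so *yilP* is not transcribed.
So YilP is not produced.
Quinate is present, so TemF is inactive.
Required activator TemF is absent, so *nolZ* is not transcribed.
So NolZ is not produced.
Required activator NolZ is absent, so *wexF* is not transcribed.
So WexF is not produced.
MoO₄²⁻ is absent, so MorD is inactive.
With no repressor bound, *velU* is transcribed.
So VelU is produced and active.
Cellobiose is absent, so NerD is active.
Ornithine is absent, so GixF is inactive.
With no repressor bound, *purF* is transcribed.
So PurF is produced and active.
Activator NerD is present, so *yilR* is transcribed.
So YilR is produced and active.
With repressor YilR bound, *qilX* is not transcribed.
So QilX is not produced.
No repressor is bound and VelU is active, so *kosK* is transcribed.

ON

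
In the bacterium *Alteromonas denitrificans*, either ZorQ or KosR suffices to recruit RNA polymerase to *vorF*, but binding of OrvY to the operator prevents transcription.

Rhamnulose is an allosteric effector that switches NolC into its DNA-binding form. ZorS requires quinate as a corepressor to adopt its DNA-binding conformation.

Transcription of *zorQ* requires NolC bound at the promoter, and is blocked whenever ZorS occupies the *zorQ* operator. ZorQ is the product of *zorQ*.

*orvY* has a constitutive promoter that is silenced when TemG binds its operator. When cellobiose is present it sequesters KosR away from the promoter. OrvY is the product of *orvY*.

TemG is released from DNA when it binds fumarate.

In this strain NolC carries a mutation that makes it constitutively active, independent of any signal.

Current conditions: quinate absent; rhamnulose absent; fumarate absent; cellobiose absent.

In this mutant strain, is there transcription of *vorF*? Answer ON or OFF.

ON

NolC is constitutively active in this strain.
Quinate is absent, so ZorS is inactive.
No repressor is bound and NolC is active, so *zorQ* is transcribed.
So ZorQ is produced and active.
Cellobiose is absent, so KosR is active.
Fumarate is absent, so TemG is active.
With repressor TemG bound, *orvY* is not transcribed.
So OrvY is not produced.
Activator ZorQ is present, so *vorF* is transcribed.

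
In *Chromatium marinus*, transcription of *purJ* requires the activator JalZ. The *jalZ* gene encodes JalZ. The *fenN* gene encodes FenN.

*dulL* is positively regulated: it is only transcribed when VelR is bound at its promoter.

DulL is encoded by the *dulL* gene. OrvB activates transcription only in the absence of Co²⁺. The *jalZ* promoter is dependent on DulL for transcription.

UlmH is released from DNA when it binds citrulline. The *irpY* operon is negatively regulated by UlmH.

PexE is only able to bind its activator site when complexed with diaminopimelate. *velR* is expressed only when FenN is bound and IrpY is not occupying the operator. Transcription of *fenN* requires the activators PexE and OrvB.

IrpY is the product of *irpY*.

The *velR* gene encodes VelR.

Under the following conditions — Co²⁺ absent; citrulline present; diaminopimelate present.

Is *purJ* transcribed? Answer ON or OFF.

Citrulline is present, so UlmH is inactive.
With no repressor bound, *irpY* is transcribed.
So IrpY is produced and active.
Diaminopimelate is present, so PexE is active.
Co²⁺ is absent, so OrvB is active.
No repressor is bound and PexE and OrvB are active, so *fenN* is transcribed.
So FenN is produced and active.
With repressor IrpY bound, *velR* is not transcribed.
So VelR is not produced.
Required activator VelR is absent, so *dulL* is not transcribed.
So DulL is not produced.
Required activator DulL is absent, so *jalZ* is not transcribed.
So JalZ is not produced.
Required activator JalZ is absent, so *purJ* is not transcribed.

OFF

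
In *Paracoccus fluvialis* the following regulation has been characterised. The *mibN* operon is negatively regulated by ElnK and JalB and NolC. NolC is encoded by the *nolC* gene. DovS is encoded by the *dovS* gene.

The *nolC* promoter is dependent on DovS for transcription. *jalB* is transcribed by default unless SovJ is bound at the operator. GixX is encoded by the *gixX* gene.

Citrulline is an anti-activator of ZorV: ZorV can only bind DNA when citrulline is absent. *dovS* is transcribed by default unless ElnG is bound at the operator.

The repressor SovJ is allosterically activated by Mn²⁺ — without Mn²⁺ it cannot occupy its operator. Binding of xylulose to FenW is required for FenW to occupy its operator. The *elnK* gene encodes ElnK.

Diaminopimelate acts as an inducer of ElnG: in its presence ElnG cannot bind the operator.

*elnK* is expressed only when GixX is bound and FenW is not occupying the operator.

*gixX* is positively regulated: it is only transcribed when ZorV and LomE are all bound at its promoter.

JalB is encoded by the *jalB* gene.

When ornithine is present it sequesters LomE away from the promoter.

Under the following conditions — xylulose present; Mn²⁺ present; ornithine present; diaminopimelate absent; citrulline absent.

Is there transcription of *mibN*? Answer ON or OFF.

Citrulline is absent, so ZorV is active.
Ornithine is present, so LomE is inactive.
Required activator LomE is absent, so *gixX* is not transcribed.
So GixX is not produced.
Xylulose is present, so FenW is active.
With repressor FenW bound, *elnK* is not transcribed.
So ElnK is not produced.
Mn²⁺ is present, so SovJ is active.
With repressor SovJ bound, *jalB* is not transcribed.
So JalB is not produced.
Diaminopimelate is absent, so ElnG is active.
With repressor ElnG bound, *dovS* is not transcribed.
So DovS is not produced.
Required activator DovS is absent, so *nolC* is not transcribed.
So NolC is not produced.
With no repressor bound, *mibN* is transcribed.

ON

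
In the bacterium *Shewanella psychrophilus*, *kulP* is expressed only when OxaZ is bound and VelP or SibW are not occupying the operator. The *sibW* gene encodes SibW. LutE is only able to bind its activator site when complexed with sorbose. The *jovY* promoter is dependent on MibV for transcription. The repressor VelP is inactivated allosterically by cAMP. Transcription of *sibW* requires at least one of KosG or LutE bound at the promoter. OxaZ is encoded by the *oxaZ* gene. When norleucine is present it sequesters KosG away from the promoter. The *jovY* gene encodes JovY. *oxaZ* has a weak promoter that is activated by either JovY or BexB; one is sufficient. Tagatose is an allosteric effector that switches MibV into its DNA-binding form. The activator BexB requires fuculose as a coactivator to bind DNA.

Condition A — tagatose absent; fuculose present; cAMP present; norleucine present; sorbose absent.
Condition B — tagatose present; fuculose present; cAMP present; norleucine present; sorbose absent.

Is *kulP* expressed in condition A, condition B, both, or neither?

Condition A:
Tagatose is absent, so MibV is inactive.
Required activator MibV is absent, so *jovY* is not transcribed.
So JovY is not produced.
Fuculose is present, so BexB is active.
Activator BexB is present, so *oxaZ* is transcribed.
So OxaZ is produced and active.
cAMP is present, so VelP is inactive.
Norleucine is present, so KosG is inactive.
Sorbose is absent, so LutE is inactive.
No activator is available at the *sibW* promoter, so *sibW* is not transcribed.
So SibW is not produced.
No repressor is bound and OxaZ is active, so *kulP* is transcribed.
→ *kulP* is ON in A.
Condition B:
Tagatose is present, so MibV is active.
No repressor is bound and MibV is active, so *jovY* is transcribed.
So JovY is produced and active.
Fuculose is present, so BexB is active.
Activator JovY is present, so *oxaZ* is transcribed.
So OxaZ is produced and active.
cAMP is present, so VelP is inactive.
Norleucine is present, so KosG is inactive.
Sorbose is absent, so LutE is inactive.
No activator is available at the *sibW* promoter, so *sibW* is not transcribed.
So SibW is not produced.
No repressor is bound and OxaZ is active, so *kulP* is transcribed.
→ *kulP* is ON in B.

both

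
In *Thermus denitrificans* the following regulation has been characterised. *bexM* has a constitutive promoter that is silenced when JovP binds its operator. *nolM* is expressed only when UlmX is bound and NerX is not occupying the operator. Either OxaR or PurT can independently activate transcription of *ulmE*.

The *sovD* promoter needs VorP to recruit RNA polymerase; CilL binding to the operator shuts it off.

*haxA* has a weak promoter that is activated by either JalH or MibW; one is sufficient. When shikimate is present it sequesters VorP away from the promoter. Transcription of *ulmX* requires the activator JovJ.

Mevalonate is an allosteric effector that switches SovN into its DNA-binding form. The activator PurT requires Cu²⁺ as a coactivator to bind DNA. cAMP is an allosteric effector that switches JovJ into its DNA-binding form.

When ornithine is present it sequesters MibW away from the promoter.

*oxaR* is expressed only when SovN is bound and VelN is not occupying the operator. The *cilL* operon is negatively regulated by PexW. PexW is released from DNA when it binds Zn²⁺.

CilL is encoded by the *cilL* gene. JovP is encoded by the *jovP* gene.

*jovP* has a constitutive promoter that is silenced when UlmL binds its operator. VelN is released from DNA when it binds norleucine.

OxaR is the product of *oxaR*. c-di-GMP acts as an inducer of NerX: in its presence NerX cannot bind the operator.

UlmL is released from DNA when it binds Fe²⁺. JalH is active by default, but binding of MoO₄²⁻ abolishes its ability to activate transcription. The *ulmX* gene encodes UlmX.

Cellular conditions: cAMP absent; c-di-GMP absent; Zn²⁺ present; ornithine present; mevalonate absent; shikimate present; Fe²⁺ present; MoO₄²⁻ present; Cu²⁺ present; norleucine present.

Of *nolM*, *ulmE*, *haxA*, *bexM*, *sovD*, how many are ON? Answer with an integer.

1

cAMP is absent, so JovJ is inactive.
Required activator JovJ is absent, so *ulmX* is not transcribed.
So UlmX is not produced.
c-di-GMP is absent, so NerX is active.
With repressor NerX bound, *nolM* is not transcribed.
→ *nolM* is OFF.
Norleucine is present, so VelN is inactive.
Mevalonate is absent, so SovN is inactive.
Required activator SovN is absent, so *oxaR* is not transcribed.
So OxaR is not produced.
Cu²⁺ is present, so PurT is active.
Activator PurT is present, so *ulmE* is transcribed.
→ *ulmE* is ON.
MoO₄²⁻ is present, so JalH is inactive.
Ornithine is present, so MibW is inactive.
No activator is available at the *haxA* promoter, so *haxA* is not transcribed.
→ *haxA* is OFF.
Fe²⁺ is present, so UlmL is inactive.
With no repressor bound, *jovP* is transcribed.
So JovP is produced and active.
With repressor JovP bound, *bexM* is not transcribed.
→ *bexM* is OFF.
Zn²⁺ is present, so PexW is inactive.
With no repressor bound, *cilL* is transcribed.
So CilL is produced and active.
Shikimate is present, so VorP is inactive.
With repressor CilL bound, *sovD* is not transcribed.
→ *sovD* is OFF.
1 of the 5 genes is transcribed.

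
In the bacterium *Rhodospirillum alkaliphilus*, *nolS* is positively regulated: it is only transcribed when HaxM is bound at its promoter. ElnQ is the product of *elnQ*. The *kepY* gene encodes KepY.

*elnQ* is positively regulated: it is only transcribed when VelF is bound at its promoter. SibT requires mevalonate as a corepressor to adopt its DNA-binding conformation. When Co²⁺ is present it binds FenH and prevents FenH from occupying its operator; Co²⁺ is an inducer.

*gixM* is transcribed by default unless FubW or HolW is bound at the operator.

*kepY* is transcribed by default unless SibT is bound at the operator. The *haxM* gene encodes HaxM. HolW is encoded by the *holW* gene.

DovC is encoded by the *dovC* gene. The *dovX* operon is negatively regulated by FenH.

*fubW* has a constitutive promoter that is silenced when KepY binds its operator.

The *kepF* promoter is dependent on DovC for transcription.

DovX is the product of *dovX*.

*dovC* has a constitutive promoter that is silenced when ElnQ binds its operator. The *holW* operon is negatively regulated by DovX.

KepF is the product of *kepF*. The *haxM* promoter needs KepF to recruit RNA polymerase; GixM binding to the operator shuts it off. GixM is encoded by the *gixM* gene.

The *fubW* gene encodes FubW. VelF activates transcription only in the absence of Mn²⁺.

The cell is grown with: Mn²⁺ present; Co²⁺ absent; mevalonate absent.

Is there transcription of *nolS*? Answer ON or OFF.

ON

Mn²⁺ is present, so VelF is inactive.
Required activator VelF is absent, so *elnQ* is not transcribed.
So ElnQ is not produced.
With no repressor bound, *dovC* is transcribed.
So DovC is produced and active.
No repressor is bound and DovC is active, so *kepF* is transcribed.
So KepF is produced and active.
Mevalonate is absent, so SibT is inactive.
With no repressor bound, *kepY* is transcribed.
So KepY is produced and active.
With repressor KepY bound, *fubW* is not transcribed.
So FubW is not produced.
Co²⁺ is absent, so FenH is active.
With repressor FenH bound, *dovX* is not transcribed.
So DovX is not produced.
With no repressor bound, *holW* is transcribed.
So HolW is produced and active.
With repressor HolW bound, *gixM* is not transcribed.
So GixM is not produced.
No repressor is bound and KepF is active, so *haxM* is transcribed.
So HaxM is produced and active.
No repressor is bound and HaxM is active, so *nolS* is transcribed.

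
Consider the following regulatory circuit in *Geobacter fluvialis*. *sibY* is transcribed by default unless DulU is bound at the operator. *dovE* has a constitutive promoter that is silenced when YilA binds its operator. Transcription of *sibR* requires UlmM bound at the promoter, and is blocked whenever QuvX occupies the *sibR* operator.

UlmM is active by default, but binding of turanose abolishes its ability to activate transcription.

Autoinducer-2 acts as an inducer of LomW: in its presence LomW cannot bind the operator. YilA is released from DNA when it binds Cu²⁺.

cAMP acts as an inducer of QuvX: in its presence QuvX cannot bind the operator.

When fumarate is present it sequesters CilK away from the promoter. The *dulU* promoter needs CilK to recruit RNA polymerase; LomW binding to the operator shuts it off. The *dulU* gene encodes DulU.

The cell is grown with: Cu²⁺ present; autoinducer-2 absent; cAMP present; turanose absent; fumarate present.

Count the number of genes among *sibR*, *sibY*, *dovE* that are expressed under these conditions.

3

cAMP is present, so QuvX is inactive.
Turanose is absent, so UlmM is active.
No repressor is bound and UlmM is active, so *sibR* is transcribed.
→ *sibR* is ON.
Autoinducer-2 is absent, so LomW is active.
Fumarate is present, so CilK is inactive.
With repressor LomW bound, *dulU* is not transcribed.
So DulU is not produced.
With no repressor bound, *sibY* is transcribed.
→ *sibY* is ON.
Cu²⁺ is present, so YilA is inactive.
With no repressor bound, *dovE* is transcribed.
→ *dovE* is ON.
3 of the 3 genes are transcribed.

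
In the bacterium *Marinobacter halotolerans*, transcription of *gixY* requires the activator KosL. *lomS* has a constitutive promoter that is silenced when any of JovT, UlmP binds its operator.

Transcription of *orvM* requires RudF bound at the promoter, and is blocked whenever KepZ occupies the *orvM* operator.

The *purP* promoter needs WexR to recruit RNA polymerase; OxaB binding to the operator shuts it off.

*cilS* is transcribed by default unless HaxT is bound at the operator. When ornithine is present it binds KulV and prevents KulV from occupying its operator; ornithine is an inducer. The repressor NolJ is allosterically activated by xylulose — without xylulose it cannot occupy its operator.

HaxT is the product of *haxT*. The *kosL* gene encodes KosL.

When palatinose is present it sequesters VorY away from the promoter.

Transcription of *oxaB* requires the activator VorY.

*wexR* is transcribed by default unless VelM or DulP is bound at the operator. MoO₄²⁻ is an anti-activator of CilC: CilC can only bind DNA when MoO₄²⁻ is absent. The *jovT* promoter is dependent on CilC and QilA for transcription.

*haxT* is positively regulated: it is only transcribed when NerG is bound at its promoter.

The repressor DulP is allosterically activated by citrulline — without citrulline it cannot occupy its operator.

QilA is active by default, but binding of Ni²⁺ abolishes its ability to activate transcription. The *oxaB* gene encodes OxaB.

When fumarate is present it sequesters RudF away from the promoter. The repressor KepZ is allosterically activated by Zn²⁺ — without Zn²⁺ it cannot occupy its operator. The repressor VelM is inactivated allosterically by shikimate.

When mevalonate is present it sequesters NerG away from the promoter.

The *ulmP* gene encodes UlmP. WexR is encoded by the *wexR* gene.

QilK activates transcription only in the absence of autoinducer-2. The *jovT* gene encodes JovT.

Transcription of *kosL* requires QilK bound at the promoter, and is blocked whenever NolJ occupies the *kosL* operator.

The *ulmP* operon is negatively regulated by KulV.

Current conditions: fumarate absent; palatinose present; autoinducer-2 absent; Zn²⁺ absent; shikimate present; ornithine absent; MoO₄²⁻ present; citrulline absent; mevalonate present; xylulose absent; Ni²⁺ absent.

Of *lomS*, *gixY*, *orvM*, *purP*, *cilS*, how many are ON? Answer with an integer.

MoO₄²⁻ is present, so CilC is inactive.
Ni²⁺ is absent, so QilA is active.
Required activator CilC is absent, so *jovT* is not transcribed.
So JovT is not produced.
Ornithine is absent, so KulV is active.
With repressor KulV bound, *ulmP* is not transcribed.
So UlmP is not produced.
With no repressor bound, *lomS* is transcribed.
→ *lomS* is ON.
Autoinducer-2 is absent, so QilK is active.
Xylulose is absent, so NolJ is inactive.
No repressor is bound and QilK is active, so *kosL* is transcribed.
So KosL is produced and active.
No repressor is bound and KosL is active, so *gixY* is transcribed.
→ *gixY* is ON.
Fumarate is absent, so RudF is active.
Zn²⁺ is absent, so KepZ is inactive.
No repressor is bound and RudF is active, so *orvM* is transcribed.
→ *orvM* is ON.
Shikimate is present, so VelM is inactive.
Citrulline is absent, so DulP is inactive.
With no repressor bound, *wexR* is transcribed.
So WexR is produced and active.
Palatinose is present, so VorY is inactive.
Required activator VorY is absent, so *oxaB* is not transcribed.
So OxaB is not produced.
No repressor is bound and WexR is active, so *purP* is transcribed.
→ *purP* is ON.
Mevalonate is present, so NerG is inactive.
Required activator NerG is absent, so *haxT* is not transcribed.
So HaxT is not produced.
With no repressor bound, *cilS* is transcribed.
→ *cilS* is ON.
5 of the 5 genes are transcribed.

5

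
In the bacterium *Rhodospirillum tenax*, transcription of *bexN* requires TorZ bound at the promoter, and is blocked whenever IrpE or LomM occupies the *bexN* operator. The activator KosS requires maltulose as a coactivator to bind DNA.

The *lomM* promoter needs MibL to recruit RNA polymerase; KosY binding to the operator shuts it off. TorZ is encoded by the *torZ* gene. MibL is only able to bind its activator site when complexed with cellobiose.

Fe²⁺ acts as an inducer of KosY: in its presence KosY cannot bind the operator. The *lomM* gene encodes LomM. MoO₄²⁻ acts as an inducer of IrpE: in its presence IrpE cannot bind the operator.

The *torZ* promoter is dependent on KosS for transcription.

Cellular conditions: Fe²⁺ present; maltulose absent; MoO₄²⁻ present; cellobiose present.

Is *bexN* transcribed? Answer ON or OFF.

OFF

MoO₄²⁻ is present, so IrpE is inactive.
Fe²⁺ is present, so KosY is inactive.
Cellobiose is present, so MibL is active.
No repressor is bound and MibL is active, so *lomM* is transcribed.
So LomM is produced and active.
Maltulose is absent, so KosS is inactive.
Required activator KosS is absent, so *torZ* is not transcribed.
So TorZ is not produced.
With repressor LomM bound, *bexN* is not transcribed.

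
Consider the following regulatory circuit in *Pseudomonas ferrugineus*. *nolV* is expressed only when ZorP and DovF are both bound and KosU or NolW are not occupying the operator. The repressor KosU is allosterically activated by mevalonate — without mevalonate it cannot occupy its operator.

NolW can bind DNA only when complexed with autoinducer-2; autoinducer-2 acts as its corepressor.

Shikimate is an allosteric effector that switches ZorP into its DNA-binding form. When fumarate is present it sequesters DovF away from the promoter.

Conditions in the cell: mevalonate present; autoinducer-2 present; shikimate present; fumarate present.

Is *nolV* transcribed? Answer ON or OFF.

OFF

Mevalonate is present, so KosU is active.
Shikimate is present, so ZorP is active.
Autoinducer-2 is present, so NolW is active.
Fumarate is present, so DovF is inactive.
With repressor KosU bound, *nolV* is not transcribed.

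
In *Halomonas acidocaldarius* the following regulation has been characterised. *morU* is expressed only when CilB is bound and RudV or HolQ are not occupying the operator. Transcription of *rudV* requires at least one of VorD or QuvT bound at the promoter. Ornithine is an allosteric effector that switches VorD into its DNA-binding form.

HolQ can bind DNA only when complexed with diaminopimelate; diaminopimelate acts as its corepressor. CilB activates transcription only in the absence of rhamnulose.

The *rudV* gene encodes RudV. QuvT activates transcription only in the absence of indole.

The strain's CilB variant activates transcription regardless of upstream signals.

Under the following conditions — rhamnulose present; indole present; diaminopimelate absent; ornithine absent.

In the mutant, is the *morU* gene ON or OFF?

ON

Ornithine is absent, so VorD is inactive.
Indole is present, so QuvT is inactive.
No activator is available at the *rudV* promoter, so *rudV* is not transcribed.
So RudV is not produced.
CilB is constitutively active in this strain.
Diaminopimelate is absent, so HolQ is inactive.
No repressor is bound and CilB is active, so *morU* is transcribed.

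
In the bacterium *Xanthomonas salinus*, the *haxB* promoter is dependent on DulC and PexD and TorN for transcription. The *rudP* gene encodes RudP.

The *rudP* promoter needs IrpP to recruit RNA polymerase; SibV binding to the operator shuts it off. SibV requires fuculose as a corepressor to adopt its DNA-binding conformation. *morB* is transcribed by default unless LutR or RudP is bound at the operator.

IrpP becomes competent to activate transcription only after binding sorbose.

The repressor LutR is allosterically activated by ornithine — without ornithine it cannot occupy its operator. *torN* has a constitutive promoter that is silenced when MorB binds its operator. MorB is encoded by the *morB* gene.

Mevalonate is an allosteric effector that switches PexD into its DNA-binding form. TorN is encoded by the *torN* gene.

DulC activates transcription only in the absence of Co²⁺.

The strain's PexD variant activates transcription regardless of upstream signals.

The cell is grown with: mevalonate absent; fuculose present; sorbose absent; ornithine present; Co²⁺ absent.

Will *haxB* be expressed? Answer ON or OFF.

Co²⁺ is absent, so DulC is active.
PexD is constitutively active in this strain.
Ornithine is present, so LutR is active.
Sorbose is absent, so IrpP is inactive.
Fuculose is present, so SibV is active.
With repressor SibV bound, *rudP* is not transcribed.
So RudP is not produced.
With repressor LutR bound, *morB* is not transcribed.
So MorB is not produced.
With no repressor bound, *torN* is transcribed.
So TorN is produced and active.
No repressor is bound and DulC and PexD and TorN are active, so *haxB* is transcribed.

ON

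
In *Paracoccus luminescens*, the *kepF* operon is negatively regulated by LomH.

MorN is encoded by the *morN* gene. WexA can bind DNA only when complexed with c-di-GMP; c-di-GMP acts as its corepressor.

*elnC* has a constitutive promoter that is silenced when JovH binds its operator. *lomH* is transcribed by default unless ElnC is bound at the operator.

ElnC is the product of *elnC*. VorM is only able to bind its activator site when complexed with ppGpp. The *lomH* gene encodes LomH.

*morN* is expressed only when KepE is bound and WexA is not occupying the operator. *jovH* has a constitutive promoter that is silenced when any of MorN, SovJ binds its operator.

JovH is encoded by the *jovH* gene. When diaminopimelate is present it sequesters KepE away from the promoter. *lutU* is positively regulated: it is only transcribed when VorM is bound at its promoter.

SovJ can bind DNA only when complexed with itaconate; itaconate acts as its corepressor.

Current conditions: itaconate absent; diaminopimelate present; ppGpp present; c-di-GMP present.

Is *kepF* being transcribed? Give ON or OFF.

c-di-GMP is present, so WexA is active.
Diaminopimelate is present, so KepE is inactive.
With repressor WexA bound, *morN* is not transcribed.
So MorN is not produced.
Itaconate is absent, so SovJ is inactive.
With no repressor bound, *jovH* is transcribed.
So JovH is produced and active.
With repressor JovH bound, *elnC* is not transcribed.
So ElnC is not produced.
With no repressor bound, *lomH* is transcribed.
So LomH is produced and active.
With repressor LomH bound, *kepF* is not transcribed.

OFF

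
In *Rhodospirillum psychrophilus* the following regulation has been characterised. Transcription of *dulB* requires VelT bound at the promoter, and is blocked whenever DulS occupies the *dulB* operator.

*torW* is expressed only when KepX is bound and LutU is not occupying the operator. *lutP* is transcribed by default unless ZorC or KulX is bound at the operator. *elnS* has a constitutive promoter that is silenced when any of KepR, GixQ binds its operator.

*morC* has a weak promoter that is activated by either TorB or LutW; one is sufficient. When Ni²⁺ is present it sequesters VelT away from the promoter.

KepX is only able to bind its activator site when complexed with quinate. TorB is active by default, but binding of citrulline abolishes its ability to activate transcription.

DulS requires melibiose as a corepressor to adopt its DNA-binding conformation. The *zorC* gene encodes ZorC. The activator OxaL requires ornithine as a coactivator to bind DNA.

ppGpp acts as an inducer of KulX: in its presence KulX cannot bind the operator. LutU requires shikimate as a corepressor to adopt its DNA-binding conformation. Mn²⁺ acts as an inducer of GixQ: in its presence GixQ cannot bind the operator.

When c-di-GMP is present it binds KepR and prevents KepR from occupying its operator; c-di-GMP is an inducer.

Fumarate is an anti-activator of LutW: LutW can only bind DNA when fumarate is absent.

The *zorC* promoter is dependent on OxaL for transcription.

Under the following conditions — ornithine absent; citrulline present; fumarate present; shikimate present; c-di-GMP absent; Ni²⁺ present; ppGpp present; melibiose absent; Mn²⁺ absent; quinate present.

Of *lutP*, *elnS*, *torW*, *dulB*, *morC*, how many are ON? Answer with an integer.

1

Ornithine is absent, so OxaL is inactive.
Required activator OxaL is absent, so *zorC* is not transcribed.
So ZorC is not produced.
ppGpp is present, so KulX is inactive.
With no repressor bound, *lutP* is transcribed.
→ *lutP* is ON.
c-di-GMP is absent, so KepR is active.
Mn²⁺ is absent, so GixQ is active.
With repressor KepR bound, *elnS* is not transcribed.
→ *elnS* is OFF.
Shikimate is present, so LutU is active.
Quinate is present, so KepX is active.
With repressor LutU bound, *torW* is not transcribed.
→ *torW* is OFF.
Melibiose is absent, so DulS is inactive.
Ni²⁺ is present, so VelT is inactive.
Required activator VelT is absent, so *dulB* is not transcribed.
→ *dulB* is OFF.
Citrulline is present, so TorB is inactive.
Fumarate is present, so LutW is inactive.
No activator is available at the *morC* promoter, so *morC* is not transcribed.
→ *morC* is OFF.
1 of the 5 genes is transcribed.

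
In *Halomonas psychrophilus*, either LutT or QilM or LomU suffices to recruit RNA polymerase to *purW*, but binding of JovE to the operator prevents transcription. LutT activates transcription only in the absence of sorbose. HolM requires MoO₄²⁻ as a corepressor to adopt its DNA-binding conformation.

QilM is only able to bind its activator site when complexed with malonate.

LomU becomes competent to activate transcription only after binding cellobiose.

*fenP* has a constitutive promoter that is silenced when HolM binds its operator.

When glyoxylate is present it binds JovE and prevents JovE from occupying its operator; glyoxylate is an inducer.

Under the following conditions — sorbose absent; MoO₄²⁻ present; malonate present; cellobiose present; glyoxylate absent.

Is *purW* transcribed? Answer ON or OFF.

OFF

Sorbose is absent, so LutT is active.
Glyoxylate is absent, so JovE is active.
Malonate is present, so QilM is active.
Cellobiose is present, so LomU is active.
With repressor JovE bound, *purW* is not transcribed.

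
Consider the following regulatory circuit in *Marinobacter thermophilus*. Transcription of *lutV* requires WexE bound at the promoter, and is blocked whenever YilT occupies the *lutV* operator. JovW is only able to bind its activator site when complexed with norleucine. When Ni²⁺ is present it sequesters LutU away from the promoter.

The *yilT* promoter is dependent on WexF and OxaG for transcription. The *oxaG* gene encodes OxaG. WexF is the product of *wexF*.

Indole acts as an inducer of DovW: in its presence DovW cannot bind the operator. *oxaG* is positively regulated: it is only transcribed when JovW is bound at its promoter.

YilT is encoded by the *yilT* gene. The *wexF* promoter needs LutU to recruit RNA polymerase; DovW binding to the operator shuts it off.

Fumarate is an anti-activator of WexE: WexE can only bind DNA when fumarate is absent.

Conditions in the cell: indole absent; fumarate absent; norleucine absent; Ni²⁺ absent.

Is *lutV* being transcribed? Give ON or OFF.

ON

Fumarate is absent, so WexE is active.
Indole is absent, so DovW is active.
Ni²⁺ is absent, so LutU is active.
With repressor DovW bound, *wexF* is not transcribed.
So WexF is not produced.
Norleucine is absent, so JovW is inactive.
Required activator JovW is absent, so *oxaG* is not transcribed.
So OxaG is not produced.
Required activator WexF is absent, so *yilT* is not transcribed.
So YilT is not produced.
No repressor is bound and WexE is active, so *lutV* is transcribed.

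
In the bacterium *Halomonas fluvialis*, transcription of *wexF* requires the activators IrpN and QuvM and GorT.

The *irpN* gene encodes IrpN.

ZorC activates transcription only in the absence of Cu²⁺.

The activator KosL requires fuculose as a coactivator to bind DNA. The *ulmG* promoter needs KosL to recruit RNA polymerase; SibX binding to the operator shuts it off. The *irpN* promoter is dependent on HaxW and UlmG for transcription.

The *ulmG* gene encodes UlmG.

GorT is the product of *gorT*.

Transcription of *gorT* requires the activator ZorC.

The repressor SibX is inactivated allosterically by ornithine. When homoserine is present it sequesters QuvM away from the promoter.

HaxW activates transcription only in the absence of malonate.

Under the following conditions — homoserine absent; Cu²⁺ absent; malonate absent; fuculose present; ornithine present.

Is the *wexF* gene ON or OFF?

ON

Malonate is absent, so HaxW is active.
Fuculose is present, so KosL is active.
Ornithine is present, so SibX is inactive.
No repressor is bound and KosL is active, so *ulmG* is transcribed.
So UlmG is produced and active.
No repressor is bound and HaxW and UlmG are active, so *irpN* is transcribed.
So IrpN is produced and active.
Homoserine is absent, so QuvM is active.
Cu²⁺ is absent, so ZorC is active.
No repressor is bound and ZorC is active, so *gorT* is transcribed.
So GorT is produced and active.
No repressor is bound and IrpN and QuvM and GorT are active, so *wexF* is transcribed.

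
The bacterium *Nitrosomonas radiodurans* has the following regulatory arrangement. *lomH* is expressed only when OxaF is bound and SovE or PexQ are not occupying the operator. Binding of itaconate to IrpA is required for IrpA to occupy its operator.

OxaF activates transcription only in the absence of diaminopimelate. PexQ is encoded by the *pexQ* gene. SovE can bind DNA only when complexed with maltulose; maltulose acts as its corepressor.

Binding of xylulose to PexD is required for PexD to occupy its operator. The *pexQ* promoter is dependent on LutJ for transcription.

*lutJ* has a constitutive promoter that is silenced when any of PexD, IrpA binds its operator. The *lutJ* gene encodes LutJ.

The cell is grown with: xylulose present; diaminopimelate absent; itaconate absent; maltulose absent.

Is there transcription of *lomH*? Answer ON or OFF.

Maltulose is absent, so SovE is inactive.
Diaminopimelate is absent, so OxaF is active.
Xylulose is present, so PexD is active.
Itaconate is absent, so IrpA is inactive.
With repressor PexD bound, *lutJ* is not transcribed.
So LutJ is not produced.
Required activator LutJ is absent, so *pexQ* is not transcribed.
So PexQ is not produced.
No repressor is bound and OxaF is active, so *lomH* is transcribed.

ON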